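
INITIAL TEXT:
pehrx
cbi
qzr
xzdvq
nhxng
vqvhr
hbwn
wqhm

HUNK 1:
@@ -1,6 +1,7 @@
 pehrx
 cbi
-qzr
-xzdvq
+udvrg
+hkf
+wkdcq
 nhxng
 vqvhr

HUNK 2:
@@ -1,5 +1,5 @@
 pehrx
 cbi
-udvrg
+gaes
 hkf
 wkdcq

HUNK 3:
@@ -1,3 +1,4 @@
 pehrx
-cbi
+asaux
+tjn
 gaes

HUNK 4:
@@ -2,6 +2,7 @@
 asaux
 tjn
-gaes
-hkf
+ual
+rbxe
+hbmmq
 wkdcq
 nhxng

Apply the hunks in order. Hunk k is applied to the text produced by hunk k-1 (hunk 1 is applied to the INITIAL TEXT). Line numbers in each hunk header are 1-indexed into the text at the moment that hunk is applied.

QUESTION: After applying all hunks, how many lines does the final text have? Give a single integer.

Answer: 11

Derivation:
Hunk 1: at line 1 remove [qzr,xzdvq] add [udvrg,hkf,wkdcq] -> 9 lines: pehrx cbi udvrg hkf wkdcq nhxng vqvhr hbwn wqhm
Hunk 2: at line 1 remove [udvrg] add [gaes] -> 9 lines: pehrx cbi gaes hkf wkdcq nhxng vqvhr hbwn wqhm
Hunk 3: at line 1 remove [cbi] add [asaux,tjn] -> 10 lines: pehrx asaux tjn gaes hkf wkdcq nhxng vqvhr hbwn wqhm
Hunk 4: at line 2 remove [gaes,hkf] add [ual,rbxe,hbmmq] -> 11 lines: pehrx asaux tjn ual rbxe hbmmq wkdcq nhxng vqvhr hbwn wqhm
Final line count: 11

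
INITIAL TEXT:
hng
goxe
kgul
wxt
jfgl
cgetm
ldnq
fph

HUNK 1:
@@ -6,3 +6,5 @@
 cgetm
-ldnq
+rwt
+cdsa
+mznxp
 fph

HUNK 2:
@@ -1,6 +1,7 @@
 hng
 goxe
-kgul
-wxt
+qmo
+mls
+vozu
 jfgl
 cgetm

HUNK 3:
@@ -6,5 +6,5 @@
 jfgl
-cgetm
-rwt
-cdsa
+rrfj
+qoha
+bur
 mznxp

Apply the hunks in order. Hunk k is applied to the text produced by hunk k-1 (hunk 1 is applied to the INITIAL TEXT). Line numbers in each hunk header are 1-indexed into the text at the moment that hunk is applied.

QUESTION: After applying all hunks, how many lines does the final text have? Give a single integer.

Hunk 1: at line 6 remove [ldnq] add [rwt,cdsa,mznxp] -> 10 lines: hng goxe kgul wxt jfgl cgetm rwt cdsa mznxp fph
Hunk 2: at line 1 remove [kgul,wxt] add [qmo,mls,vozu] -> 11 lines: hng goxe qmo mls vozu jfgl cgetm rwt cdsa mznxp fph
Hunk 3: at line 6 remove [cgetm,rwt,cdsa] add [rrfj,qoha,bur] -> 11 lines: hng goxe qmo mls vozu jfgl rrfj qoha bur mznxp fph
Final line count: 11

Answer: 11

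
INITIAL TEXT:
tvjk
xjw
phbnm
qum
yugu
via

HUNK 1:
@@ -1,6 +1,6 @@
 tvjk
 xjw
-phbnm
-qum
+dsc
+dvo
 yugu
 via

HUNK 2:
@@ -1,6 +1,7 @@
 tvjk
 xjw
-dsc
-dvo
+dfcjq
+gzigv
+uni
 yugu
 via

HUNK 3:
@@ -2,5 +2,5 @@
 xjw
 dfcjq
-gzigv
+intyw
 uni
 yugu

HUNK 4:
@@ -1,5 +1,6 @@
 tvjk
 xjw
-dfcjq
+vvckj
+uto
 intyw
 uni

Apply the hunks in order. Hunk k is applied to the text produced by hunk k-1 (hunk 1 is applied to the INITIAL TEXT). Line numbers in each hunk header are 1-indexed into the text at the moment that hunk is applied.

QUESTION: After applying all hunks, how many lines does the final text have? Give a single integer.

Hunk 1: at line 1 remove [phbnm,qum] add [dsc,dvo] -> 6 lines: tvjk xjw dsc dvo yugu via
Hunk 2: at line 1 remove [dsc,dvo] add [dfcjq,gzigv,uni] -> 7 lines: tvjk xjw dfcjq gzigv uni yugu via
Hunk 3: at line 2 remove [gzigv] add [intyw] -> 7 lines: tvjk xjw dfcjq intyw uni yugu via
Hunk 4: at line 1 remove [dfcjq] add [vvckj,uto] -> 8 lines: tvjk xjw vvckj uto intyw uni yugu via
Final line count: 8

Answer: 8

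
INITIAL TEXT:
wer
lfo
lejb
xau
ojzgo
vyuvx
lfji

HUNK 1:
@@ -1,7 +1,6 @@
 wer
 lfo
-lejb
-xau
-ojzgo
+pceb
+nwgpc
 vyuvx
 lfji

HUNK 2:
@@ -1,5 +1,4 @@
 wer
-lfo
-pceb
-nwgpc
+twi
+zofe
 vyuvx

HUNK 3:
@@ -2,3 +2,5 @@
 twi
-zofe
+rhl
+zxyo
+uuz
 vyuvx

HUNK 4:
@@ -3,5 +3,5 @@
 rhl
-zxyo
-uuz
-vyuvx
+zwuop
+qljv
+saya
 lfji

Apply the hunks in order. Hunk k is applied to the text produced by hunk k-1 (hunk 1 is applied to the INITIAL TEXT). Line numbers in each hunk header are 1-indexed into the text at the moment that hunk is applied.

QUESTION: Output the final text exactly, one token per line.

Answer: wer
twi
rhl
zwuop
qljv
saya
lfji

Derivation:
Hunk 1: at line 1 remove [lejb,xau,ojzgo] add [pceb,nwgpc] -> 6 lines: wer lfo pceb nwgpc vyuvx lfji
Hunk 2: at line 1 remove [lfo,pceb,nwgpc] add [twi,zofe] -> 5 lines: wer twi zofe vyuvx lfji
Hunk 3: at line 2 remove [zofe] add [rhl,zxyo,uuz] -> 7 lines: wer twi rhl zxyo uuz vyuvx lfji
Hunk 4: at line 3 remove [zxyo,uuz,vyuvx] add [zwuop,qljv,saya] -> 7 lines: wer twi rhl zwuop qljv saya lfji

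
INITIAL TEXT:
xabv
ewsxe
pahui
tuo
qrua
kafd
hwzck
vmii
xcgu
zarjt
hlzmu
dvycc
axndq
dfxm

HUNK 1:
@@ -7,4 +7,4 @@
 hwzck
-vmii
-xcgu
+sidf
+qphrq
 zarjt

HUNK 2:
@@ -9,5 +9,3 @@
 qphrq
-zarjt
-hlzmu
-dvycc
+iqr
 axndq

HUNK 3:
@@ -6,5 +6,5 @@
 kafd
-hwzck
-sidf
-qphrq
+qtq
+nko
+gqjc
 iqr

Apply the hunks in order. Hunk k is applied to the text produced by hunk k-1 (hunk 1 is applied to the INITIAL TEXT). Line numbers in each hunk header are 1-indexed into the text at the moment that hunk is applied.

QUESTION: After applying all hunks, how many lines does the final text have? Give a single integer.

Answer: 12

Derivation:
Hunk 1: at line 7 remove [vmii,xcgu] add [sidf,qphrq] -> 14 lines: xabv ewsxe pahui tuo qrua kafd hwzck sidf qphrq zarjt hlzmu dvycc axndq dfxm
Hunk 2: at line 9 remove [zarjt,hlzmu,dvycc] add [iqr] -> 12 lines: xabv ewsxe pahui tuo qrua kafd hwzck sidf qphrq iqr axndq dfxm
Hunk 3: at line 6 remove [hwzck,sidf,qphrq] add [qtq,nko,gqjc] -> 12 lines: xabv ewsxe pahui tuo qrua kafd qtq nko gqjc iqr axndq dfxm
Final line count: 12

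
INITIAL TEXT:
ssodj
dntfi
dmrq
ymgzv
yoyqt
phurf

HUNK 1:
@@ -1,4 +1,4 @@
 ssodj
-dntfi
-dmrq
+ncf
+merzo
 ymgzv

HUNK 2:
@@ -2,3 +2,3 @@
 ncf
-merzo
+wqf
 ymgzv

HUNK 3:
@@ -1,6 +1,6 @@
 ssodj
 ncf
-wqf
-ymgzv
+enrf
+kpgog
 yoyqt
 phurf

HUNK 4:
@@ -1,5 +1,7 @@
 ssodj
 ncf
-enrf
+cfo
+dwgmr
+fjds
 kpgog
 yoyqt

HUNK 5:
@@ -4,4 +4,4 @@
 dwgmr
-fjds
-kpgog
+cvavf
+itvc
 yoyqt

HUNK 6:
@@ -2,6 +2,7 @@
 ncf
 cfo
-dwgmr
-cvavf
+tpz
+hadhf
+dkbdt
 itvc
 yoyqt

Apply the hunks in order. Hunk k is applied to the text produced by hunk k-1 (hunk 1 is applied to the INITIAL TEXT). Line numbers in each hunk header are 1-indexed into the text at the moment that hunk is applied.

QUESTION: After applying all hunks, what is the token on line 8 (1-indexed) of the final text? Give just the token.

Answer: yoyqt

Derivation:
Hunk 1: at line 1 remove [dntfi,dmrq] add [ncf,merzo] -> 6 lines: ssodj ncf merzo ymgzv yoyqt phurf
Hunk 2: at line 2 remove [merzo] add [wqf] -> 6 lines: ssodj ncf wqf ymgzv yoyqt phurf
Hunk 3: at line 1 remove [wqf,ymgzv] add [enrf,kpgog] -> 6 lines: ssodj ncf enrf kpgog yoyqt phurf
Hunk 4: at line 1 remove [enrf] add [cfo,dwgmr,fjds] -> 8 lines: ssodj ncf cfo dwgmr fjds kpgog yoyqt phurf
Hunk 5: at line 4 remove [fjds,kpgog] add [cvavf,itvc] -> 8 lines: ssodj ncf cfo dwgmr cvavf itvc yoyqt phurf
Hunk 6: at line 2 remove [dwgmr,cvavf] add [tpz,hadhf,dkbdt] -> 9 lines: ssodj ncf cfo tpz hadhf dkbdt itvc yoyqt phurf
Final line 8: yoyqt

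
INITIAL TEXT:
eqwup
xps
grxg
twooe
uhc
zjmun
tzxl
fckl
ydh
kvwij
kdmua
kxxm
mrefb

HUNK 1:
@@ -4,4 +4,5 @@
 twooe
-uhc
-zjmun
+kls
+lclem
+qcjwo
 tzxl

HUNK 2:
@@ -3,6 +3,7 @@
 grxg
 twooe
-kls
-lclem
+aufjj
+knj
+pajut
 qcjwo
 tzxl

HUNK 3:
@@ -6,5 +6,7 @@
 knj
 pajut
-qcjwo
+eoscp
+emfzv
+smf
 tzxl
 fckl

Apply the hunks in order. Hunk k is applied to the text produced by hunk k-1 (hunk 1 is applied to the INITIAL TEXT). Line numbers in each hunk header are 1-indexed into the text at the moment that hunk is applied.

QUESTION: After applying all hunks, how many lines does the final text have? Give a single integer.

Answer: 17

Derivation:
Hunk 1: at line 4 remove [uhc,zjmun] add [kls,lclem,qcjwo] -> 14 lines: eqwup xps grxg twooe kls lclem qcjwo tzxl fckl ydh kvwij kdmua kxxm mrefb
Hunk 2: at line 3 remove [kls,lclem] add [aufjj,knj,pajut] -> 15 lines: eqwup xps grxg twooe aufjj knj pajut qcjwo tzxl fckl ydh kvwij kdmua kxxm mrefb
Hunk 3: at line 6 remove [qcjwo] add [eoscp,emfzv,smf] -> 17 lines: eqwup xps grxg twooe aufjj knj pajut eoscp emfzv smf tzxl fckl ydh kvwij kdmua kxxm mrefb
Final line count: 17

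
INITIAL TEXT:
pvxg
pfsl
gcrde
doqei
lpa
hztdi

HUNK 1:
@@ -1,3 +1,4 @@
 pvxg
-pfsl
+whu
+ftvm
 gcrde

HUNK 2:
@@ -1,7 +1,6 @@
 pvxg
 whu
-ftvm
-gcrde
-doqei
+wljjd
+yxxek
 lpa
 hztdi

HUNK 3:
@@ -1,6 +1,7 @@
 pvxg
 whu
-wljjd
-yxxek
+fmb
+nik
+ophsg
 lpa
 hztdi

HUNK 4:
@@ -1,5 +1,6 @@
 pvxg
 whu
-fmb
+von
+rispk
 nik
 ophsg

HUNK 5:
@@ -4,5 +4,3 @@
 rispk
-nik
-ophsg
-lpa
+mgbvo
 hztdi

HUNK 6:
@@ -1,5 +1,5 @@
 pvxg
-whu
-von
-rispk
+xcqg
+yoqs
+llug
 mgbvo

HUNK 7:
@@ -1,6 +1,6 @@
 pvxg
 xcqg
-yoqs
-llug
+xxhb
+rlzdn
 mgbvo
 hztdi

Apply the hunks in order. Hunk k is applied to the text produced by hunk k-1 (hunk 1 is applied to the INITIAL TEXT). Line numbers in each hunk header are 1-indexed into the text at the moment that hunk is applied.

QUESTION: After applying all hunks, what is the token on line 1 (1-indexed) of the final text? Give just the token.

Answer: pvxg

Derivation:
Hunk 1: at line 1 remove [pfsl] add [whu,ftvm] -> 7 lines: pvxg whu ftvm gcrde doqei lpa hztdi
Hunk 2: at line 1 remove [ftvm,gcrde,doqei] add [wljjd,yxxek] -> 6 lines: pvxg whu wljjd yxxek lpa hztdi
Hunk 3: at line 1 remove [wljjd,yxxek] add [fmb,nik,ophsg] -> 7 lines: pvxg whu fmb nik ophsg lpa hztdi
Hunk 4: at line 1 remove [fmb] add [von,rispk] -> 8 lines: pvxg whu von rispk nik ophsg lpa hztdi
Hunk 5: at line 4 remove [nik,ophsg,lpa] add [mgbvo] -> 6 lines: pvxg whu von rispk mgbvo hztdi
Hunk 6: at line 1 remove [whu,von,rispk] add [xcqg,yoqs,llug] -> 6 lines: pvxg xcqg yoqs llug mgbvo hztdi
Hunk 7: at line 1 remove [yoqs,llug] add [xxhb,rlzdn] -> 6 lines: pvxg xcqg xxhb rlzdn mgbvo hztdi
Final line 1: pvxg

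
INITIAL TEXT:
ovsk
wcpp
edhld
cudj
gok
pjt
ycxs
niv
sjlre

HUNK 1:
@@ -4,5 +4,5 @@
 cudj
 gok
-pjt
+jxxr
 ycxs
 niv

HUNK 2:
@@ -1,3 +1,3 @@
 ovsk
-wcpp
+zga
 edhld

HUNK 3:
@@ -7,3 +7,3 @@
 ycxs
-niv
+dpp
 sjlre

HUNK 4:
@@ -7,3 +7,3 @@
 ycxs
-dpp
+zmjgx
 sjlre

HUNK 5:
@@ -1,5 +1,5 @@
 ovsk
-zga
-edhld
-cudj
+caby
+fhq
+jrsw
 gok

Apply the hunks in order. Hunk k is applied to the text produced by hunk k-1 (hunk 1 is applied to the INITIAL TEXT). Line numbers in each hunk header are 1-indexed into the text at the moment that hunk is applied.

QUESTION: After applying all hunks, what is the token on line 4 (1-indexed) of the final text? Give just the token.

Hunk 1: at line 4 remove [pjt] add [jxxr] -> 9 lines: ovsk wcpp edhld cudj gok jxxr ycxs niv sjlre
Hunk 2: at line 1 remove [wcpp] add [zga] -> 9 lines: ovsk zga edhld cudj gok jxxr ycxs niv sjlre
Hunk 3: at line 7 remove [niv] add [dpp] -> 9 lines: ovsk zga edhld cudj gok jxxr ycxs dpp sjlre
Hunk 4: at line 7 remove [dpp] add [zmjgx] -> 9 lines: ovsk zga edhld cudj gok jxxr ycxs zmjgx sjlre
Hunk 5: at line 1 remove [zga,edhld,cudj] add [caby,fhq,jrsw] -> 9 lines: ovsk caby fhq jrsw gok jxxr ycxs zmjgx sjlre
Final line 4: jrsw

Answer: jrsw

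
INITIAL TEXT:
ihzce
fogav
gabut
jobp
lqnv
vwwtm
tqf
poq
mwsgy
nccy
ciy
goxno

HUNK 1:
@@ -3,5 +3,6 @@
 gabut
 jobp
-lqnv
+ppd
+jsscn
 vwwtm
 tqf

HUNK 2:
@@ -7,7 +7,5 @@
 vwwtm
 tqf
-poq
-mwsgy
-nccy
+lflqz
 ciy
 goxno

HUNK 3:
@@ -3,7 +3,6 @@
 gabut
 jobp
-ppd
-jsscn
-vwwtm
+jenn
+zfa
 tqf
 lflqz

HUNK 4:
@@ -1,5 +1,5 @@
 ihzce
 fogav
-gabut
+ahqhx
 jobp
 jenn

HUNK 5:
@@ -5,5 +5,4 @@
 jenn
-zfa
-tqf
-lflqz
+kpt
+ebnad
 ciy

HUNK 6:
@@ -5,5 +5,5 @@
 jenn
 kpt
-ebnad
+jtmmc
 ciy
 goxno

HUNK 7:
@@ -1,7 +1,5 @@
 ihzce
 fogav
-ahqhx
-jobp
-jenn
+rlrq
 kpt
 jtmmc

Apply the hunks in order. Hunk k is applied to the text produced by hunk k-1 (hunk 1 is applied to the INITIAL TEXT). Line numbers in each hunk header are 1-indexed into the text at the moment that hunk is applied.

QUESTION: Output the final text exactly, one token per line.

Hunk 1: at line 3 remove [lqnv] add [ppd,jsscn] -> 13 lines: ihzce fogav gabut jobp ppd jsscn vwwtm tqf poq mwsgy nccy ciy goxno
Hunk 2: at line 7 remove [poq,mwsgy,nccy] add [lflqz] -> 11 lines: ihzce fogav gabut jobp ppd jsscn vwwtm tqf lflqz ciy goxno
Hunk 3: at line 3 remove [ppd,jsscn,vwwtm] add [jenn,zfa] -> 10 lines: ihzce fogav gabut jobp jenn zfa tqf lflqz ciy goxno
Hunk 4: at line 1 remove [gabut] add [ahqhx] -> 10 lines: ihzce fogav ahqhx jobp jenn zfa tqf lflqz ciy goxno
Hunk 5: at line 5 remove [zfa,tqf,lflqz] add [kpt,ebnad] -> 9 lines: ihzce fogav ahqhx jobp jenn kpt ebnad ciy goxno
Hunk 6: at line 5 remove [ebnad] add [jtmmc] -> 9 lines: ihzce fogav ahqhx jobp jenn kpt jtmmc ciy goxno
Hunk 7: at line 1 remove [ahqhx,jobp,jenn] add [rlrq] -> 7 lines: ihzce fogav rlrq kpt jtmmc ciy goxno

Answer: ihzce
fogav
rlrq
kpt
jtmmc
ciy
goxno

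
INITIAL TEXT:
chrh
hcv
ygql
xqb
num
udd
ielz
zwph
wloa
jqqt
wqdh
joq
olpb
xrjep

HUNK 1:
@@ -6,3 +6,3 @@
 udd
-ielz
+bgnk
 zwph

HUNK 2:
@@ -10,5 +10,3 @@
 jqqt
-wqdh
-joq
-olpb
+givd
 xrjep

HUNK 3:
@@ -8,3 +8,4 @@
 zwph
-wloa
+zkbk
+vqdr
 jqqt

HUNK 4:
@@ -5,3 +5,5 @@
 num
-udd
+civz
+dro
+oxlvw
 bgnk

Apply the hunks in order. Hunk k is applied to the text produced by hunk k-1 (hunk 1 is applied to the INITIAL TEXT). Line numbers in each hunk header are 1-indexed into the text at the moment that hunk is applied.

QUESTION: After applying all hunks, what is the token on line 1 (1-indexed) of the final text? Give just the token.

Answer: chrh

Derivation:
Hunk 1: at line 6 remove [ielz] add [bgnk] -> 14 lines: chrh hcv ygql xqb num udd bgnk zwph wloa jqqt wqdh joq olpb xrjep
Hunk 2: at line 10 remove [wqdh,joq,olpb] add [givd] -> 12 lines: chrh hcv ygql xqb num udd bgnk zwph wloa jqqt givd xrjep
Hunk 3: at line 8 remove [wloa] add [zkbk,vqdr] -> 13 lines: chrh hcv ygql xqb num udd bgnk zwph zkbk vqdr jqqt givd xrjep
Hunk 4: at line 5 remove [udd] add [civz,dro,oxlvw] -> 15 lines: chrh hcv ygql xqb num civz dro oxlvw bgnk zwph zkbk vqdr jqqt givd xrjep
Final line 1: chrh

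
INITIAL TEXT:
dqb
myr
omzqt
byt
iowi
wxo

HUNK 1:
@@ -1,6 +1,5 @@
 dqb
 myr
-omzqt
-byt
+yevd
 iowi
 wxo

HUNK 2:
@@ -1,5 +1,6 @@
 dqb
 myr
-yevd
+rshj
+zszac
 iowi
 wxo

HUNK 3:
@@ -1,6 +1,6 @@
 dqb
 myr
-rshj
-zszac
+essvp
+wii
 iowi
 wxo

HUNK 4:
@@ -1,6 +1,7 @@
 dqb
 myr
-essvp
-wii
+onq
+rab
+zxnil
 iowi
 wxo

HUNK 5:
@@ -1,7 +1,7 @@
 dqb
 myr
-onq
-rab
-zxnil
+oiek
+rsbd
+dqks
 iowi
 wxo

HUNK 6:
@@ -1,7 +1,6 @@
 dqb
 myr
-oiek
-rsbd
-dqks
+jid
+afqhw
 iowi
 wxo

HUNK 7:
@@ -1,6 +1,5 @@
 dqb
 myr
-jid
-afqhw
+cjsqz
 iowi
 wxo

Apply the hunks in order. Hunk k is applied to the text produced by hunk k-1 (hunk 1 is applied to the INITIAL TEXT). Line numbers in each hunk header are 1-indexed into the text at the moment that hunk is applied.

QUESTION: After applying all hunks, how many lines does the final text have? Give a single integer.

Hunk 1: at line 1 remove [omzqt,byt] add [yevd] -> 5 lines: dqb myr yevd iowi wxo
Hunk 2: at line 1 remove [yevd] add [rshj,zszac] -> 6 lines: dqb myr rshj zszac iowi wxo
Hunk 3: at line 1 remove [rshj,zszac] add [essvp,wii] -> 6 lines: dqb myr essvp wii iowi wxo
Hunk 4: at line 1 remove [essvp,wii] add [onq,rab,zxnil] -> 7 lines: dqb myr onq rab zxnil iowi wxo
Hunk 5: at line 1 remove [onq,rab,zxnil] add [oiek,rsbd,dqks] -> 7 lines: dqb myr oiek rsbd dqks iowi wxo
Hunk 6: at line 1 remove [oiek,rsbd,dqks] add [jid,afqhw] -> 6 lines: dqb myr jid afqhw iowi wxo
Hunk 7: at line 1 remove [jid,afqhw] add [cjsqz] -> 5 lines: dqb myr cjsqz iowi wxo
Final line count: 5

Answer: 5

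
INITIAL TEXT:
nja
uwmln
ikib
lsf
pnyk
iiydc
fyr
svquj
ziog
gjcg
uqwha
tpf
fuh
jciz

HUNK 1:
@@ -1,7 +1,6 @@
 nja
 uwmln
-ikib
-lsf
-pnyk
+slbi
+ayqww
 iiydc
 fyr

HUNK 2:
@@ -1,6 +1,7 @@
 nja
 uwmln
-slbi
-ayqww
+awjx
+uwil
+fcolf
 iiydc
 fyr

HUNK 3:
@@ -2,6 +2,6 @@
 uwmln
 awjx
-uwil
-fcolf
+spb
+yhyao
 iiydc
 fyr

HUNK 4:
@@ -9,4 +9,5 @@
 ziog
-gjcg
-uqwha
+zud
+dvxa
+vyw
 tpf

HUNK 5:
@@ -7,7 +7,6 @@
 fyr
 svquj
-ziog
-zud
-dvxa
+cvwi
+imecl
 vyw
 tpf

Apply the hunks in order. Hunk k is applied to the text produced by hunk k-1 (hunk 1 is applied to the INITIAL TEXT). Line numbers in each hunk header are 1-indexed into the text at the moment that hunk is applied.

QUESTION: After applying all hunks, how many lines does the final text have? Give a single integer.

Answer: 14

Derivation:
Hunk 1: at line 1 remove [ikib,lsf,pnyk] add [slbi,ayqww] -> 13 lines: nja uwmln slbi ayqww iiydc fyr svquj ziog gjcg uqwha tpf fuh jciz
Hunk 2: at line 1 remove [slbi,ayqww] add [awjx,uwil,fcolf] -> 14 lines: nja uwmln awjx uwil fcolf iiydc fyr svquj ziog gjcg uqwha tpf fuh jciz
Hunk 3: at line 2 remove [uwil,fcolf] add [spb,yhyao] -> 14 lines: nja uwmln awjx spb yhyao iiydc fyr svquj ziog gjcg uqwha tpf fuh jciz
Hunk 4: at line 9 remove [gjcg,uqwha] add [zud,dvxa,vyw] -> 15 lines: nja uwmln awjx spb yhyao iiydc fyr svquj ziog zud dvxa vyw tpf fuh jciz
Hunk 5: at line 7 remove [ziog,zud,dvxa] add [cvwi,imecl] -> 14 lines: nja uwmln awjx spb yhyao iiydc fyr svquj cvwi imecl vyw tpf fuh jciz
Final line count: 14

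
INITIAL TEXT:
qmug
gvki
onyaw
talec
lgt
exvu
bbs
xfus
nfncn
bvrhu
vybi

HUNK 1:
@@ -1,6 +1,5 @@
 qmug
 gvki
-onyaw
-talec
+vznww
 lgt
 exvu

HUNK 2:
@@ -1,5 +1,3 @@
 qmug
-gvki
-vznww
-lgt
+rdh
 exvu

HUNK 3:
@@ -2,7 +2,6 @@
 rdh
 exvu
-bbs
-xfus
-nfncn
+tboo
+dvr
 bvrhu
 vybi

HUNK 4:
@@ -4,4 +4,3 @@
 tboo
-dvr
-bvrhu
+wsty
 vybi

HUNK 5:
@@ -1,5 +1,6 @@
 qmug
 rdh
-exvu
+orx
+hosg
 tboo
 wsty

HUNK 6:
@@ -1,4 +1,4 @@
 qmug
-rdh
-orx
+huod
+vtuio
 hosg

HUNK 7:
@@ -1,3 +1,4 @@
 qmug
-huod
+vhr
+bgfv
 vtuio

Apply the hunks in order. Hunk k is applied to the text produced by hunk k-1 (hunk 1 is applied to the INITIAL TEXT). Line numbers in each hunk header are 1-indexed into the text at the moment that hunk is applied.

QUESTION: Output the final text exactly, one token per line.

Answer: qmug
vhr
bgfv
vtuio
hosg
tboo
wsty
vybi

Derivation:
Hunk 1: at line 1 remove [onyaw,talec] add [vznww] -> 10 lines: qmug gvki vznww lgt exvu bbs xfus nfncn bvrhu vybi
Hunk 2: at line 1 remove [gvki,vznww,lgt] add [rdh] -> 8 lines: qmug rdh exvu bbs xfus nfncn bvrhu vybi
Hunk 3: at line 2 remove [bbs,xfus,nfncn] add [tboo,dvr] -> 7 lines: qmug rdh exvu tboo dvr bvrhu vybi
Hunk 4: at line 4 remove [dvr,bvrhu] add [wsty] -> 6 lines: qmug rdh exvu tboo wsty vybi
Hunk 5: at line 1 remove [exvu] add [orx,hosg] -> 7 lines: qmug rdh orx hosg tboo wsty vybi
Hunk 6: at line 1 remove [rdh,orx] add [huod,vtuio] -> 7 lines: qmug huod vtuio hosg tboo wsty vybi
Hunk 7: at line 1 remove [huod] add [vhr,bgfv] -> 8 lines: qmug vhr bgfv vtuio hosg tboo wsty vybi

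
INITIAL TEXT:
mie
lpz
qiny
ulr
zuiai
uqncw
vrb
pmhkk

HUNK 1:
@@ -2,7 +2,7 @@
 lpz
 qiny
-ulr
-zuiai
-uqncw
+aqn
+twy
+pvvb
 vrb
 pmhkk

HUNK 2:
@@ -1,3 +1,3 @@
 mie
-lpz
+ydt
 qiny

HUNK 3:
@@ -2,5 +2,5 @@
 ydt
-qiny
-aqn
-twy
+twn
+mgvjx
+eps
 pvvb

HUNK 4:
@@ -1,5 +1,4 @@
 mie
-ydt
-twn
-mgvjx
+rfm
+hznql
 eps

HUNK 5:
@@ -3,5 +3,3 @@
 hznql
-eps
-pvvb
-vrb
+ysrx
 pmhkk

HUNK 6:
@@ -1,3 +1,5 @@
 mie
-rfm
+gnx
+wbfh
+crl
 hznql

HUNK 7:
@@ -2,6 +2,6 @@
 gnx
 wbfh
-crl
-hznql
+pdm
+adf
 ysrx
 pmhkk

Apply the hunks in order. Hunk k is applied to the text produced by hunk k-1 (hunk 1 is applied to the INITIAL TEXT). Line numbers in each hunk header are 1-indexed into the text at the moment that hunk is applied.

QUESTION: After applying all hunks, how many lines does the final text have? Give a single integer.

Hunk 1: at line 2 remove [ulr,zuiai,uqncw] add [aqn,twy,pvvb] -> 8 lines: mie lpz qiny aqn twy pvvb vrb pmhkk
Hunk 2: at line 1 remove [lpz] add [ydt] -> 8 lines: mie ydt qiny aqn twy pvvb vrb pmhkk
Hunk 3: at line 2 remove [qiny,aqn,twy] add [twn,mgvjx,eps] -> 8 lines: mie ydt twn mgvjx eps pvvb vrb pmhkk
Hunk 4: at line 1 remove [ydt,twn,mgvjx] add [rfm,hznql] -> 7 lines: mie rfm hznql eps pvvb vrb pmhkk
Hunk 5: at line 3 remove [eps,pvvb,vrb] add [ysrx] -> 5 lines: mie rfm hznql ysrx pmhkk
Hunk 6: at line 1 remove [rfm] add [gnx,wbfh,crl] -> 7 lines: mie gnx wbfh crl hznql ysrx pmhkk
Hunk 7: at line 2 remove [crl,hznql] add [pdm,adf] -> 7 lines: mie gnx wbfh pdm adf ysrx pmhkk
Final line count: 7

Answer: 7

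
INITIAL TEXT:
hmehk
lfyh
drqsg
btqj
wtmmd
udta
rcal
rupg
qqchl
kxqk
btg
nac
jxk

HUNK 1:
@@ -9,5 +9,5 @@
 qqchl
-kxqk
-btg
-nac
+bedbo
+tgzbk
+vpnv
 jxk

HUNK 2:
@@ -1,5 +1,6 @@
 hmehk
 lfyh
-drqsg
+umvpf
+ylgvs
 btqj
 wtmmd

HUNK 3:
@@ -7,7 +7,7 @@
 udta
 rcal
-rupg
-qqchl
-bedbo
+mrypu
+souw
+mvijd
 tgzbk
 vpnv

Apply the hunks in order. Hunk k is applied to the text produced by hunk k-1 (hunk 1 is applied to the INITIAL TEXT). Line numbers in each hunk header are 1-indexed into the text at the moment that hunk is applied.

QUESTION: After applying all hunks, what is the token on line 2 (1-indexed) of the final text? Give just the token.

Answer: lfyh

Derivation:
Hunk 1: at line 9 remove [kxqk,btg,nac] add [bedbo,tgzbk,vpnv] -> 13 lines: hmehk lfyh drqsg btqj wtmmd udta rcal rupg qqchl bedbo tgzbk vpnv jxk
Hunk 2: at line 1 remove [drqsg] add [umvpf,ylgvs] -> 14 lines: hmehk lfyh umvpf ylgvs btqj wtmmd udta rcal rupg qqchl bedbo tgzbk vpnv jxk
Hunk 3: at line 7 remove [rupg,qqchl,bedbo] add [mrypu,souw,mvijd] -> 14 lines: hmehk lfyh umvpf ylgvs btqj wtmmd udta rcal mrypu souw mvijd tgzbk vpnv jxk
Final line 2: lfyh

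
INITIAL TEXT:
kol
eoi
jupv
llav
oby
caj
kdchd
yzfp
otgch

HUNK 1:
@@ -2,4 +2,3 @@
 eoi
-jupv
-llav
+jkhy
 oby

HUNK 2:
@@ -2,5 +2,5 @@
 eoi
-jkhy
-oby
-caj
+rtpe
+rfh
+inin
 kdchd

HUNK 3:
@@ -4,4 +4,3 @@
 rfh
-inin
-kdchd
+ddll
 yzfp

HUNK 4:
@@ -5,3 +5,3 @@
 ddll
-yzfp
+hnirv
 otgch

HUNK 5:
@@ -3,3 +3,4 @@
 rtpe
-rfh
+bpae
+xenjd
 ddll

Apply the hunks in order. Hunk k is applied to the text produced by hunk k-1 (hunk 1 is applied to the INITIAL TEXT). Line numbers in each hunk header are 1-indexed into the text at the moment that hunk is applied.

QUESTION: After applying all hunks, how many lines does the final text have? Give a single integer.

Answer: 8

Derivation:
Hunk 1: at line 2 remove [jupv,llav] add [jkhy] -> 8 lines: kol eoi jkhy oby caj kdchd yzfp otgch
Hunk 2: at line 2 remove [jkhy,oby,caj] add [rtpe,rfh,inin] -> 8 lines: kol eoi rtpe rfh inin kdchd yzfp otgch
Hunk 3: at line 4 remove [inin,kdchd] add [ddll] -> 7 lines: kol eoi rtpe rfh ddll yzfp otgch
Hunk 4: at line 5 remove [yzfp] add [hnirv] -> 7 lines: kol eoi rtpe rfh ddll hnirv otgch
Hunk 5: at line 3 remove [rfh] add [bpae,xenjd] -> 8 lines: kol eoi rtpe bpae xenjd ddll hnirv otgch
Final line count: 8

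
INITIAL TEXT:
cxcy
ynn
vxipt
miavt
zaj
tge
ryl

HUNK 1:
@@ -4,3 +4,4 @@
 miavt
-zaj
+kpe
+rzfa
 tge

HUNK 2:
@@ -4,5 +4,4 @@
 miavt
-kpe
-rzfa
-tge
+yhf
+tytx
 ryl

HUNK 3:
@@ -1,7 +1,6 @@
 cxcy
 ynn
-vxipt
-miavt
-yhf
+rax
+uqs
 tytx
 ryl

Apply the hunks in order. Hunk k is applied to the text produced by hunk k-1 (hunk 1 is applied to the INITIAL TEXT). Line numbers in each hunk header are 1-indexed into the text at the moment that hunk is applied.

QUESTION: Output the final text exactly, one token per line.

Hunk 1: at line 4 remove [zaj] add [kpe,rzfa] -> 8 lines: cxcy ynn vxipt miavt kpe rzfa tge ryl
Hunk 2: at line 4 remove [kpe,rzfa,tge] add [yhf,tytx] -> 7 lines: cxcy ynn vxipt miavt yhf tytx ryl
Hunk 3: at line 1 remove [vxipt,miavt,yhf] add [rax,uqs] -> 6 lines: cxcy ynn rax uqs tytx ryl

Answer: cxcy
ynn
rax
uqs
tytx
ryl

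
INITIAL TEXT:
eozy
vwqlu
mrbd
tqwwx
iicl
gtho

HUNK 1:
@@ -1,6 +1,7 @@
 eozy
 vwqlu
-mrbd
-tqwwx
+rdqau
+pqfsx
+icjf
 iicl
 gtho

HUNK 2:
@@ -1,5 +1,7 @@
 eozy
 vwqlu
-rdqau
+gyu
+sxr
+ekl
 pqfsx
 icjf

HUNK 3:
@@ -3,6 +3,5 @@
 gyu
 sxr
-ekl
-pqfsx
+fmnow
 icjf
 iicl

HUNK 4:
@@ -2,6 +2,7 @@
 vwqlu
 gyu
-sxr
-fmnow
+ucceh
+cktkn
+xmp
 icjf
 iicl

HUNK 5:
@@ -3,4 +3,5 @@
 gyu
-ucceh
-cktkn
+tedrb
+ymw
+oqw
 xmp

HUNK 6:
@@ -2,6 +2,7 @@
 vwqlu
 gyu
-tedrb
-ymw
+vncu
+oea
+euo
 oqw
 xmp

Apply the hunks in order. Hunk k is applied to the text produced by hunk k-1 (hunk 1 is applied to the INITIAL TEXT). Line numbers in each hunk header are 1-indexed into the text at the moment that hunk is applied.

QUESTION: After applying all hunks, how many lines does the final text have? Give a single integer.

Answer: 11

Derivation:
Hunk 1: at line 1 remove [mrbd,tqwwx] add [rdqau,pqfsx,icjf] -> 7 lines: eozy vwqlu rdqau pqfsx icjf iicl gtho
Hunk 2: at line 1 remove [rdqau] add [gyu,sxr,ekl] -> 9 lines: eozy vwqlu gyu sxr ekl pqfsx icjf iicl gtho
Hunk 3: at line 3 remove [ekl,pqfsx] add [fmnow] -> 8 lines: eozy vwqlu gyu sxr fmnow icjf iicl gtho
Hunk 4: at line 2 remove [sxr,fmnow] add [ucceh,cktkn,xmp] -> 9 lines: eozy vwqlu gyu ucceh cktkn xmp icjf iicl gtho
Hunk 5: at line 3 remove [ucceh,cktkn] add [tedrb,ymw,oqw] -> 10 lines: eozy vwqlu gyu tedrb ymw oqw xmp icjf iicl gtho
Hunk 6: at line 2 remove [tedrb,ymw] add [vncu,oea,euo] -> 11 lines: eozy vwqlu gyu vncu oea euo oqw xmp icjf iicl gtho
Final line count: 11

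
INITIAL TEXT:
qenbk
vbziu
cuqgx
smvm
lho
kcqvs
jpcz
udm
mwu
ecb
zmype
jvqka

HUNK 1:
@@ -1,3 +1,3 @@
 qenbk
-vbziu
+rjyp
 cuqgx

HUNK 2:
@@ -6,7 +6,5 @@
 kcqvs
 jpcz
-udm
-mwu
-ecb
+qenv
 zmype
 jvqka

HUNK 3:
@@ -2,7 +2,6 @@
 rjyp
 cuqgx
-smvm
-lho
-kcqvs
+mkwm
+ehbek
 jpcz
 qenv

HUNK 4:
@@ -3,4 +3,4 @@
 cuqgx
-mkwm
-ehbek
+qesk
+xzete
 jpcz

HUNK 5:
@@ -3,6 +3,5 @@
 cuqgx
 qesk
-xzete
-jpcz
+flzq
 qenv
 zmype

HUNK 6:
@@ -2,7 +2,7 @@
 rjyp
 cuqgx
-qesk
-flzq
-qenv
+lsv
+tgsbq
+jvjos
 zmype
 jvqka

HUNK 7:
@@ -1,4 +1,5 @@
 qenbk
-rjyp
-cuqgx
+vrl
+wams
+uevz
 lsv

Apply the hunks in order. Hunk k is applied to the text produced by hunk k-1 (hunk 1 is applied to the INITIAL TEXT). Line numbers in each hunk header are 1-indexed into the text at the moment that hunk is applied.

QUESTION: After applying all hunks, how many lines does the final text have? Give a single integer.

Hunk 1: at line 1 remove [vbziu] add [rjyp] -> 12 lines: qenbk rjyp cuqgx smvm lho kcqvs jpcz udm mwu ecb zmype jvqka
Hunk 2: at line 6 remove [udm,mwu,ecb] add [qenv] -> 10 lines: qenbk rjyp cuqgx smvm lho kcqvs jpcz qenv zmype jvqka
Hunk 3: at line 2 remove [smvm,lho,kcqvs] add [mkwm,ehbek] -> 9 lines: qenbk rjyp cuqgx mkwm ehbek jpcz qenv zmype jvqka
Hunk 4: at line 3 remove [mkwm,ehbek] add [qesk,xzete] -> 9 lines: qenbk rjyp cuqgx qesk xzete jpcz qenv zmype jvqka
Hunk 5: at line 3 remove [xzete,jpcz] add [flzq] -> 8 lines: qenbk rjyp cuqgx qesk flzq qenv zmype jvqka
Hunk 6: at line 2 remove [qesk,flzq,qenv] add [lsv,tgsbq,jvjos] -> 8 lines: qenbk rjyp cuqgx lsv tgsbq jvjos zmype jvqka
Hunk 7: at line 1 remove [rjyp,cuqgx] add [vrl,wams,uevz] -> 9 lines: qenbk vrl wams uevz lsv tgsbq jvjos zmype jvqka
Final line count: 9

Answer: 9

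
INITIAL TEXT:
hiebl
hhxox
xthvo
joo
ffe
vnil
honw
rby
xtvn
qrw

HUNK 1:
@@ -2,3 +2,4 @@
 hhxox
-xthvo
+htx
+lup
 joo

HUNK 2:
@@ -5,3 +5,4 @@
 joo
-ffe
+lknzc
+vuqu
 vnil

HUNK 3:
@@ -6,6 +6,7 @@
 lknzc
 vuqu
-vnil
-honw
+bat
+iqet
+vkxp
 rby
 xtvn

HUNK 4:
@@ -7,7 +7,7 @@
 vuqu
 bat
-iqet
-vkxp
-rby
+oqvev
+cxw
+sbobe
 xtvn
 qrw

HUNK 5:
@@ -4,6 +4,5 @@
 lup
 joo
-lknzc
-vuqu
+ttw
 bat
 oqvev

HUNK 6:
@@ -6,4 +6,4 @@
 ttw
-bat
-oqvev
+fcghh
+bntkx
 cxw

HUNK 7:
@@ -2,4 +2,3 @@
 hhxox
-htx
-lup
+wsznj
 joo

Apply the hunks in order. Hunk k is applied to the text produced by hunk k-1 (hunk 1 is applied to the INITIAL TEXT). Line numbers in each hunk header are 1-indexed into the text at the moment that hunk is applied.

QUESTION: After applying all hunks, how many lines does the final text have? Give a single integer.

Hunk 1: at line 2 remove [xthvo] add [htx,lup] -> 11 lines: hiebl hhxox htx lup joo ffe vnil honw rby xtvn qrw
Hunk 2: at line 5 remove [ffe] add [lknzc,vuqu] -> 12 lines: hiebl hhxox htx lup joo lknzc vuqu vnil honw rby xtvn qrw
Hunk 3: at line 6 remove [vnil,honw] add [bat,iqet,vkxp] -> 13 lines: hiebl hhxox htx lup joo lknzc vuqu bat iqet vkxp rby xtvn qrw
Hunk 4: at line 7 remove [iqet,vkxp,rby] add [oqvev,cxw,sbobe] -> 13 lines: hiebl hhxox htx lup joo lknzc vuqu bat oqvev cxw sbobe xtvn qrw
Hunk 5: at line 4 remove [lknzc,vuqu] add [ttw] -> 12 lines: hiebl hhxox htx lup joo ttw bat oqvev cxw sbobe xtvn qrw
Hunk 6: at line 6 remove [bat,oqvev] add [fcghh,bntkx] -> 12 lines: hiebl hhxox htx lup joo ttw fcghh bntkx cxw sbobe xtvn qrw
Hunk 7: at line 2 remove [htx,lup] add [wsznj] -> 11 lines: hiebl hhxox wsznj joo ttw fcghh bntkx cxw sbobe xtvn qrw
Final line count: 11

Answer: 11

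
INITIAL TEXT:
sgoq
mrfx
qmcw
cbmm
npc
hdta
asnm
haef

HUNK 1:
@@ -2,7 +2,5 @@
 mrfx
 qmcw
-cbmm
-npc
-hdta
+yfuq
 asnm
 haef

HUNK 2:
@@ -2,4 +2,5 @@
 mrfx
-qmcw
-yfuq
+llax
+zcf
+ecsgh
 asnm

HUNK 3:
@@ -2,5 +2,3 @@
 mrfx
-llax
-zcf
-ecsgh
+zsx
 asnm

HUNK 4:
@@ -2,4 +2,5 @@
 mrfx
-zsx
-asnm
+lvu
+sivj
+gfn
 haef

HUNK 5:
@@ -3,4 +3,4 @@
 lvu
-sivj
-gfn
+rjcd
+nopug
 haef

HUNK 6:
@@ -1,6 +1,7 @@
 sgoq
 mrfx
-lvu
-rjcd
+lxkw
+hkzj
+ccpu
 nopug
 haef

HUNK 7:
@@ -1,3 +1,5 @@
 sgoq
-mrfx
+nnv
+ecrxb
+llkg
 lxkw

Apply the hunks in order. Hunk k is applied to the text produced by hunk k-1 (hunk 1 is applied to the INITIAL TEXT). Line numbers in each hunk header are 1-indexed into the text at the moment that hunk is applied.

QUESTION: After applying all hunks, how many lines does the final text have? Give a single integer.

Answer: 9

Derivation:
Hunk 1: at line 2 remove [cbmm,npc,hdta] add [yfuq] -> 6 lines: sgoq mrfx qmcw yfuq asnm haef
Hunk 2: at line 2 remove [qmcw,yfuq] add [llax,zcf,ecsgh] -> 7 lines: sgoq mrfx llax zcf ecsgh asnm haef
Hunk 3: at line 2 remove [llax,zcf,ecsgh] add [zsx] -> 5 lines: sgoq mrfx zsx asnm haef
Hunk 4: at line 2 remove [zsx,asnm] add [lvu,sivj,gfn] -> 6 lines: sgoq mrfx lvu sivj gfn haef
Hunk 5: at line 3 remove [sivj,gfn] add [rjcd,nopug] -> 6 lines: sgoq mrfx lvu rjcd nopug haef
Hunk 6: at line 1 remove [lvu,rjcd] add [lxkw,hkzj,ccpu] -> 7 lines: sgoq mrfx lxkw hkzj ccpu nopug haef
Hunk 7: at line 1 remove [mrfx] add [nnv,ecrxb,llkg] -> 9 lines: sgoq nnv ecrxb llkg lxkw hkzj ccpu nopug haef
Final line count: 9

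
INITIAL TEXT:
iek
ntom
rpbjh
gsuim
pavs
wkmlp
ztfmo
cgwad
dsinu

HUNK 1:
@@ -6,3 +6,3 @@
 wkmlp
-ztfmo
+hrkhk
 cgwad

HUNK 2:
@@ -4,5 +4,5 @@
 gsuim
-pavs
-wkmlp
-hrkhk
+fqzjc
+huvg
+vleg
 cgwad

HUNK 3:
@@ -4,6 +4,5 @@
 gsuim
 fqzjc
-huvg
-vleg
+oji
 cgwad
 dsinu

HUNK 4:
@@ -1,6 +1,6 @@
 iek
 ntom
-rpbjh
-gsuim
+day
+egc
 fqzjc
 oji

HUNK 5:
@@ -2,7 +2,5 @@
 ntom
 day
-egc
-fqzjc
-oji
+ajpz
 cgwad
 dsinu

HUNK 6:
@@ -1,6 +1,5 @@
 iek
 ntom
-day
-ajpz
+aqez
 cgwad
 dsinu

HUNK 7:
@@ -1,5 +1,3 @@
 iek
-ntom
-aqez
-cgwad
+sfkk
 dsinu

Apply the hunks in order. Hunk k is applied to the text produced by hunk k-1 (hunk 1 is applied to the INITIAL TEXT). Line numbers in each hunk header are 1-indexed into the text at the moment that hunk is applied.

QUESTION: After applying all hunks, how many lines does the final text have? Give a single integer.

Hunk 1: at line 6 remove [ztfmo] add [hrkhk] -> 9 lines: iek ntom rpbjh gsuim pavs wkmlp hrkhk cgwad dsinu
Hunk 2: at line 4 remove [pavs,wkmlp,hrkhk] add [fqzjc,huvg,vleg] -> 9 lines: iek ntom rpbjh gsuim fqzjc huvg vleg cgwad dsinu
Hunk 3: at line 4 remove [huvg,vleg] add [oji] -> 8 lines: iek ntom rpbjh gsuim fqzjc oji cgwad dsinu
Hunk 4: at line 1 remove [rpbjh,gsuim] add [day,egc] -> 8 lines: iek ntom day egc fqzjc oji cgwad dsinu
Hunk 5: at line 2 remove [egc,fqzjc,oji] add [ajpz] -> 6 lines: iek ntom day ajpz cgwad dsinu
Hunk 6: at line 1 remove [day,ajpz] add [aqez] -> 5 lines: iek ntom aqez cgwad dsinu
Hunk 7: at line 1 remove [ntom,aqez,cgwad] add [sfkk] -> 3 lines: iek sfkk dsinu
Final line count: 3

Answer: 3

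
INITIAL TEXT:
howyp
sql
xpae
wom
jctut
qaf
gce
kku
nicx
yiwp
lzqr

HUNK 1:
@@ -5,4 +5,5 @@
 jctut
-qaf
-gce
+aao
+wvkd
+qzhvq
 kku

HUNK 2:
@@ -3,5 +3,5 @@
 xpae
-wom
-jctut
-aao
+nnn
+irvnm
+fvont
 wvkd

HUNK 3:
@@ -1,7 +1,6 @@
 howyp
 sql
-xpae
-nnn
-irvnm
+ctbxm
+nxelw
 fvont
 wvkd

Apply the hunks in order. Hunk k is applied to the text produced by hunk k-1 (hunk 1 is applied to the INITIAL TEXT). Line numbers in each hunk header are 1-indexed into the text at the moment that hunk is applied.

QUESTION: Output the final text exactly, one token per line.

Answer: howyp
sql
ctbxm
nxelw
fvont
wvkd
qzhvq
kku
nicx
yiwp
lzqr

Derivation:
Hunk 1: at line 5 remove [qaf,gce] add [aao,wvkd,qzhvq] -> 12 lines: howyp sql xpae wom jctut aao wvkd qzhvq kku nicx yiwp lzqr
Hunk 2: at line 3 remove [wom,jctut,aao] add [nnn,irvnm,fvont] -> 12 lines: howyp sql xpae nnn irvnm fvont wvkd qzhvq kku nicx yiwp lzqr
Hunk 3: at line 1 remove [xpae,nnn,irvnm] add [ctbxm,nxelw] -> 11 lines: howyp sql ctbxm nxelw fvont wvkd qzhvq kku nicx yiwp lzqr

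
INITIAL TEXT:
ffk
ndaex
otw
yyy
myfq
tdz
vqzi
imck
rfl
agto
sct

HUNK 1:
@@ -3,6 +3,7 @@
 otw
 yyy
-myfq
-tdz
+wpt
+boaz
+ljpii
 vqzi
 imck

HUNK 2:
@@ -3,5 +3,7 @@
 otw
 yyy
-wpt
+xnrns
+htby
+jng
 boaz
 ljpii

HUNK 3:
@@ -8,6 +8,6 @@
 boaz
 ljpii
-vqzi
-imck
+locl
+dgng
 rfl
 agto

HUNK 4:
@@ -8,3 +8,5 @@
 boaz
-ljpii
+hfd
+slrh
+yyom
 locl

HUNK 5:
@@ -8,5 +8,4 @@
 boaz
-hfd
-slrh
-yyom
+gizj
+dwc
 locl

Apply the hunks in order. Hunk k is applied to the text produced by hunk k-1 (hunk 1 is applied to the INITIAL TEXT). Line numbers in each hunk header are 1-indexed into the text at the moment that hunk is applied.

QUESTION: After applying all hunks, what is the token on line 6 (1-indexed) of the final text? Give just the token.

Answer: htby

Derivation:
Hunk 1: at line 3 remove [myfq,tdz] add [wpt,boaz,ljpii] -> 12 lines: ffk ndaex otw yyy wpt boaz ljpii vqzi imck rfl agto sct
Hunk 2: at line 3 remove [wpt] add [xnrns,htby,jng] -> 14 lines: ffk ndaex otw yyy xnrns htby jng boaz ljpii vqzi imck rfl agto sct
Hunk 3: at line 8 remove [vqzi,imck] add [locl,dgng] -> 14 lines: ffk ndaex otw yyy xnrns htby jng boaz ljpii locl dgng rfl agto sct
Hunk 4: at line 8 remove [ljpii] add [hfd,slrh,yyom] -> 16 lines: ffk ndaex otw yyy xnrns htby jng boaz hfd slrh yyom locl dgng rfl agto sct
Hunk 5: at line 8 remove [hfd,slrh,yyom] add [gizj,dwc] -> 15 lines: ffk ndaex otw yyy xnrns htby jng boaz gizj dwc locl dgng rfl agto sct
Final line 6: htby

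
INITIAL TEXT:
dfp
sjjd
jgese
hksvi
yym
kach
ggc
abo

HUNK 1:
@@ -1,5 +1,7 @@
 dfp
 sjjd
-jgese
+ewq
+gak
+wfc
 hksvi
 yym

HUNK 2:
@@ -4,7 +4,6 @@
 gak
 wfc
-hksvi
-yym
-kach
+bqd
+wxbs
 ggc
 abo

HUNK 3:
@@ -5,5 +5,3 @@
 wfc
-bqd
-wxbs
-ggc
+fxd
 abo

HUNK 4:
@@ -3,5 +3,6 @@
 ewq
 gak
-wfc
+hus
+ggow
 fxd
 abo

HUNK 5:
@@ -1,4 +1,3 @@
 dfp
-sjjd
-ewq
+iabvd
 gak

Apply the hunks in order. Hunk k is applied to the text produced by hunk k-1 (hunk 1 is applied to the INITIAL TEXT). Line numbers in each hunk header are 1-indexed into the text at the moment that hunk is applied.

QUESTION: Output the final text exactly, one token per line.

Answer: dfp
iabvd
gak
hus
ggow
fxd
abo

Derivation:
Hunk 1: at line 1 remove [jgese] add [ewq,gak,wfc] -> 10 lines: dfp sjjd ewq gak wfc hksvi yym kach ggc abo
Hunk 2: at line 4 remove [hksvi,yym,kach] add [bqd,wxbs] -> 9 lines: dfp sjjd ewq gak wfc bqd wxbs ggc abo
Hunk 3: at line 5 remove [bqd,wxbs,ggc] add [fxd] -> 7 lines: dfp sjjd ewq gak wfc fxd abo
Hunk 4: at line 3 remove [wfc] add [hus,ggow] -> 8 lines: dfp sjjd ewq gak hus ggow fxd abo
Hunk 5: at line 1 remove [sjjd,ewq] add [iabvd] -> 7 lines: dfp iabvd gak hus ggow fxd abo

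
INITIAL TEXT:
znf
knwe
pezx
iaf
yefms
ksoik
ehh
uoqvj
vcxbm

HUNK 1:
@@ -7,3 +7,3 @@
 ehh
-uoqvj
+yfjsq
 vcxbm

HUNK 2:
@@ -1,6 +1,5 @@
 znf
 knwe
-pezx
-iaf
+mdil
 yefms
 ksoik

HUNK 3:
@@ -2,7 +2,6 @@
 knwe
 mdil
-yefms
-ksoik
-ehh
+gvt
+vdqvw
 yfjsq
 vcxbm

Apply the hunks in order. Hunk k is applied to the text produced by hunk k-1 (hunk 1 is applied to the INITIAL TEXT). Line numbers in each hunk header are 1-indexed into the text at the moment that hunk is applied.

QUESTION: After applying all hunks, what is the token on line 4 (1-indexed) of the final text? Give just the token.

Answer: gvt

Derivation:
Hunk 1: at line 7 remove [uoqvj] add [yfjsq] -> 9 lines: znf knwe pezx iaf yefms ksoik ehh yfjsq vcxbm
Hunk 2: at line 1 remove [pezx,iaf] add [mdil] -> 8 lines: znf knwe mdil yefms ksoik ehh yfjsq vcxbm
Hunk 3: at line 2 remove [yefms,ksoik,ehh] add [gvt,vdqvw] -> 7 lines: znf knwe mdil gvt vdqvw yfjsq vcxbm
Final line 4: gvt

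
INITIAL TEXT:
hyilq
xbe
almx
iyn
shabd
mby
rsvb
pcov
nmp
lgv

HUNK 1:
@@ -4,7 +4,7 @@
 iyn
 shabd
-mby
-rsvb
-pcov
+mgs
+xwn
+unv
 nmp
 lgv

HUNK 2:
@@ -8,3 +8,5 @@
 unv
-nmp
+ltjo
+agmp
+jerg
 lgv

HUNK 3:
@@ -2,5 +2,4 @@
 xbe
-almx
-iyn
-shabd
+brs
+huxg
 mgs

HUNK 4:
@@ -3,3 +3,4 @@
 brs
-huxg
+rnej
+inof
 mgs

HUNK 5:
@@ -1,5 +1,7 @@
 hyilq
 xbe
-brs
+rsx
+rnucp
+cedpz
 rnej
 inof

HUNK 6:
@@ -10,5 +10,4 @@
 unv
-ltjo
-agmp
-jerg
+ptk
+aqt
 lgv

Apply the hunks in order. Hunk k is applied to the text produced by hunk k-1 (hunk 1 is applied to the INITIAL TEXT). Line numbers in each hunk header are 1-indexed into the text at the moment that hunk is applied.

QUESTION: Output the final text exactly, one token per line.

Hunk 1: at line 4 remove [mby,rsvb,pcov] add [mgs,xwn,unv] -> 10 lines: hyilq xbe almx iyn shabd mgs xwn unv nmp lgv
Hunk 2: at line 8 remove [nmp] add [ltjo,agmp,jerg] -> 12 lines: hyilq xbe almx iyn shabd mgs xwn unv ltjo agmp jerg lgv
Hunk 3: at line 2 remove [almx,iyn,shabd] add [brs,huxg] -> 11 lines: hyilq xbe brs huxg mgs xwn unv ltjo agmp jerg lgv
Hunk 4: at line 3 remove [huxg] add [rnej,inof] -> 12 lines: hyilq xbe brs rnej inof mgs xwn unv ltjo agmp jerg lgv
Hunk 5: at line 1 remove [brs] add [rsx,rnucp,cedpz] -> 14 lines: hyilq xbe rsx rnucp cedpz rnej inof mgs xwn unv ltjo agmp jerg lgv
Hunk 6: at line 10 remove [ltjo,agmp,jerg] add [ptk,aqt] -> 13 lines: hyilq xbe rsx rnucp cedpz rnej inof mgs xwn unv ptk aqt lgv

Answer: hyilq
xbe
rsx
rnucp
cedpz
rnej
inof
mgs
xwn
unv
ptk
aqt
lgv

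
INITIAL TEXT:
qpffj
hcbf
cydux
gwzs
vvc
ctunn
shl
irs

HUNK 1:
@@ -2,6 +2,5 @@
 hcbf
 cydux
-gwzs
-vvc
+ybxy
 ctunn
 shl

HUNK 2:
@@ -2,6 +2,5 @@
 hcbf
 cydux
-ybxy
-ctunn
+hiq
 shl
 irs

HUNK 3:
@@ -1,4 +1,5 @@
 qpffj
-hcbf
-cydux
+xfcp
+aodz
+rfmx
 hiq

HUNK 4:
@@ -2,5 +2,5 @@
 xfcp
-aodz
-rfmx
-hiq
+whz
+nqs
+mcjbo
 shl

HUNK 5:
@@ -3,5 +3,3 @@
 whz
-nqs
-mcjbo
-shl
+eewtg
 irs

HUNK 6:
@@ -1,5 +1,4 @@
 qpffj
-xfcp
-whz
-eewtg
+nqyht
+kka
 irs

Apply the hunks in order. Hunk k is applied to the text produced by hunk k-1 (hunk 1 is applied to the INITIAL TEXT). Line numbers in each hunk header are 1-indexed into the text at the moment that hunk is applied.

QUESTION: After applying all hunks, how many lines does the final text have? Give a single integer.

Hunk 1: at line 2 remove [gwzs,vvc] add [ybxy] -> 7 lines: qpffj hcbf cydux ybxy ctunn shl irs
Hunk 2: at line 2 remove [ybxy,ctunn] add [hiq] -> 6 lines: qpffj hcbf cydux hiq shl irs
Hunk 3: at line 1 remove [hcbf,cydux] add [xfcp,aodz,rfmx] -> 7 lines: qpffj xfcp aodz rfmx hiq shl irs
Hunk 4: at line 2 remove [aodz,rfmx,hiq] add [whz,nqs,mcjbo] -> 7 lines: qpffj xfcp whz nqs mcjbo shl irs
Hunk 5: at line 3 remove [nqs,mcjbo,shl] add [eewtg] -> 5 lines: qpffj xfcp whz eewtg irs
Hunk 6: at line 1 remove [xfcp,whz,eewtg] add [nqyht,kka] -> 4 lines: qpffj nqyht kka irs
Final line count: 4

Answer: 4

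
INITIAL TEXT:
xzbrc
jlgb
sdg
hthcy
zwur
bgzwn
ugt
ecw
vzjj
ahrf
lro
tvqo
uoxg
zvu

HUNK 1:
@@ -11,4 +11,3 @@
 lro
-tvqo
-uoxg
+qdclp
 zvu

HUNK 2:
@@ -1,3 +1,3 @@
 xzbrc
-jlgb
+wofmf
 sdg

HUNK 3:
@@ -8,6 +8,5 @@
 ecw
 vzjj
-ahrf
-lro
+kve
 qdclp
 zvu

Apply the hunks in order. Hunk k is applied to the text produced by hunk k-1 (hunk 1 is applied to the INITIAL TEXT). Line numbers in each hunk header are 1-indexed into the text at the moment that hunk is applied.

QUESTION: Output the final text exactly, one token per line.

Hunk 1: at line 11 remove [tvqo,uoxg] add [qdclp] -> 13 lines: xzbrc jlgb sdg hthcy zwur bgzwn ugt ecw vzjj ahrf lro qdclp zvu
Hunk 2: at line 1 remove [jlgb] add [wofmf] -> 13 lines: xzbrc wofmf sdg hthcy zwur bgzwn ugt ecw vzjj ahrf lro qdclp zvu
Hunk 3: at line 8 remove [ahrf,lro] add [kve] -> 12 lines: xzbrc wofmf sdg hthcy zwur bgzwn ugt ecw vzjj kve qdclp zvu

Answer: xzbrc
wofmf
sdg
hthcy
zwur
bgzwn
ugt
ecw
vzjj
kve
qdclp
zvu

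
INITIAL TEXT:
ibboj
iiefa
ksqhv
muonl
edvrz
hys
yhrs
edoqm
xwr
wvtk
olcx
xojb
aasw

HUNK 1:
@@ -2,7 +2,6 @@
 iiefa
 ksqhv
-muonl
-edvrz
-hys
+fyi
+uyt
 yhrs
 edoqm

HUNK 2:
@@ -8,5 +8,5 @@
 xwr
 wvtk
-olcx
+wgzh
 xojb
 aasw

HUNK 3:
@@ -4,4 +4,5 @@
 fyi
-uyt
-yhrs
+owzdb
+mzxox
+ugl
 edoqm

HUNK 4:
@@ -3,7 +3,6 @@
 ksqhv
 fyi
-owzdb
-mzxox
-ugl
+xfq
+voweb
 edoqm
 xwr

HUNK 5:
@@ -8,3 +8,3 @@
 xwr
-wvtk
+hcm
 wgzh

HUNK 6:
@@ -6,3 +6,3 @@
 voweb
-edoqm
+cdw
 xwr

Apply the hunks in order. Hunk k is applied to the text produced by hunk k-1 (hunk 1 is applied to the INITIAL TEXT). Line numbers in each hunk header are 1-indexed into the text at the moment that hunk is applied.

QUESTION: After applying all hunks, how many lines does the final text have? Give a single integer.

Hunk 1: at line 2 remove [muonl,edvrz,hys] add [fyi,uyt] -> 12 lines: ibboj iiefa ksqhv fyi uyt yhrs edoqm xwr wvtk olcx xojb aasw
Hunk 2: at line 8 remove [olcx] add [wgzh] -> 12 lines: ibboj iiefa ksqhv fyi uyt yhrs edoqm xwr wvtk wgzh xojb aasw
Hunk 3: at line 4 remove [uyt,yhrs] add [owzdb,mzxox,ugl] -> 13 lines: ibboj iiefa ksqhv fyi owzdb mzxox ugl edoqm xwr wvtk wgzh xojb aasw
Hunk 4: at line 3 remove [owzdb,mzxox,ugl] add [xfq,voweb] -> 12 lines: ibboj iiefa ksqhv fyi xfq voweb edoqm xwr wvtk wgzh xojb aasw
Hunk 5: at line 8 remove [wvtk] add [hcm] -> 12 lines: ibboj iiefa ksqhv fyi xfq voweb edoqm xwr hcm wgzh xojb aasw
Hunk 6: at line 6 remove [edoqm] add [cdw] -> 12 lines: ibboj iiefa ksqhv fyi xfq voweb cdw xwr hcm wgzh xojb aasw
Final line count: 12

Answer: 12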